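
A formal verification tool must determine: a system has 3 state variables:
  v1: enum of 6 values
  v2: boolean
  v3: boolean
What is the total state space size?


State space = product of domain sizes of all variables.
Domain sizes:
  v1 (enum of 6 values): 6
  v2 (boolean): 2
  v3 (boolean): 2
Product = 6 * 2 * 2 = 24

24


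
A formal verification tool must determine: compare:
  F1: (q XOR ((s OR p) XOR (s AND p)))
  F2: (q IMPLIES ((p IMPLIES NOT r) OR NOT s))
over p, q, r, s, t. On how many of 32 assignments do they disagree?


F1 = (q XOR ((s OR p) XOR (s AND p)))
F2 = (q IMPLIES ((p IMPLIES NOT r) OR NOT s))
Evaluate both on each of 32 rows (bits = p,q,r,s,t):
  row 0 [00000]: F1=0 F2=1 (differ) -> 1
  row 1 [00001]: F1=0 F2=1 (differ) -> 1
  row 2 [00010]: F1=1 F2=1 -> 0
  row 3 [00011]: F1=1 F2=1 -> 0
  row 4 [00100]: F1=0 F2=1 (differ) -> 1
  row 5 [00101]: F1=0 F2=1 (differ) -> 1
  row 6 [00110]: F1=1 F2=1 -> 0
  row 7 [00111]: F1=1 F2=1 -> 0
  row 8 [01000]: F1=1 F2=1 -> 0
  row 9 [01001]: F1=1 F2=1 -> 0
  row 10 [01010]: F1=0 F2=1 (differ) -> 1
  row 11 [01011]: F1=0 F2=1 (differ) -> 1
  row 12 [01100]: F1=1 F2=1 -> 0
  row 13 [01101]: F1=1 F2=1 -> 0
  row 14 [01110]: F1=0 F2=1 (differ) -> 1
  row 15 [01111]: F1=0 F2=1 (differ) -> 1
  row 16 [10000]: F1=1 F2=1 -> 0
  row 17 [10001]: F1=1 F2=1 -> 0
  row 18 [10010]: F1=0 F2=1 (differ) -> 1
  row 19 [10011]: F1=0 F2=1 (differ) -> 1
  row 20 [10100]: F1=1 F2=1 -> 0
  row 21 [10101]: F1=1 F2=1 -> 0
  row 22 [10110]: F1=0 F2=1 (differ) -> 1
  row 23 [10111]: F1=0 F2=1 (differ) -> 1
  row 24 [11000]: F1=0 F2=1 (differ) -> 1
  row 25 [11001]: F1=0 F2=1 (differ) -> 1
  row 26 [11010]: F1=1 F2=1 -> 0
  row 27 [11011]: F1=1 F2=1 -> 0
  row 28 [11100]: F1=0 F2=1 (differ) -> 1
  row 29 [11101]: F1=0 F2=1 (differ) -> 1
  row 30 [11110]: F1=1 F2=0 (differ) -> 1
  row 31 [11111]: F1=1 F2=0 (differ) -> 1
Full result column, 8 rows per line (p,q fixed per line; r,s,t runs 000..111 left to right):
  rows 0-7 [p,q=00]: 11001100  (ones: 4)
  rows 8-15 [p,q=01]: 00110011  (ones: 4)
  rows 16-23 [p,q=10]: 00110011  (ones: 4)
  rows 24-31 [p,q=11]: 11001111  (ones: 6)
Disagreements = 4+4+4+6 = 18

18


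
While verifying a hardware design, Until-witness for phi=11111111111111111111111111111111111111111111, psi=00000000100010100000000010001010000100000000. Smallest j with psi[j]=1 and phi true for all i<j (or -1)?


(phi U psi) at 0: need smallest j with psi[j]=1 and phi[i]=1 for all i in [0,j).
Scan from step 0:
  step 0: phi=1, psi=0 -> continue
  step 1: phi=1, psi=0 -> continue
  step 2: phi=1, psi=0 -> continue
  step 3: phi=1, psi=0 -> continue
  step 8: psi=1 and phi held for [0,8) -> witness found
Witness step = 8

8


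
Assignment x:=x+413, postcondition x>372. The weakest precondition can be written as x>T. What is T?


Formula: wp(x:=E, P) = P[E/x] (substitute E for x in postcondition)
Step 1: Postcondition: x>372
Step 2: Substitute x+413 for x: x+413>372
Step 3: Solve for x: x > 372-413 = -41

-41


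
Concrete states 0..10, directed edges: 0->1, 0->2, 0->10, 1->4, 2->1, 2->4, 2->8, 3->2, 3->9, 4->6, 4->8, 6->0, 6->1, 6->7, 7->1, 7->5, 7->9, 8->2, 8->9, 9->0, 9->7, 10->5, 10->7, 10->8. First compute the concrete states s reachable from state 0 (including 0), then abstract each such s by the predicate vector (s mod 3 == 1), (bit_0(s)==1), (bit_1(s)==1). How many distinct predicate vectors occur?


BFS from 0:
Concrete reachable: {0, 1, 2, 4, 5, 6, 7, 8, 9, 10}
Abstract via predicates (s mod 3 == 1), (bit_0(s)==1), (bit_1(s)==1):
  (0,0,0) <- {0, 8}
  (0,0,1) <- {2, 6}
  (0,1,0) <- {5, 9}
  (1,0,0) <- {4}
  (1,0,1) <- {10}
  (1,1,0) <- {1}
  (1,1,1) <- {7}
Distinct abstract states = 7

7


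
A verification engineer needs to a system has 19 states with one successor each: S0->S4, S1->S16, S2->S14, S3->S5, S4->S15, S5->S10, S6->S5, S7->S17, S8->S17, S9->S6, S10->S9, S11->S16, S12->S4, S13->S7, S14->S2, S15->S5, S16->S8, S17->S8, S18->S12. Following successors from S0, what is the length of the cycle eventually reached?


Trace from S0 until a state repeats:
  S0 -> S4 -> S15 -> S5 -> S10 -> S9 -> S6 -> S5
S5 first seen at step 3, revisited at step 7.
Cycle length = 7 - 3 = 4

4


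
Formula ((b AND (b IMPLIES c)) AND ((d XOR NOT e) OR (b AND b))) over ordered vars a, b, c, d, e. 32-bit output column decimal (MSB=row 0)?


Formula: ((b AND (b IMPLIES c)) AND ((d XOR NOT e) OR (b AND b))) over a, b, c, d, e (32 rows)
Evaluate each row (bits = a,b,c,d,e, MSB first):
  row 0 [00000]: ((0 AND (0 IMPLIES 0)) AND ((0 XOR NOT 0) OR (0 AND 0))) -> 0
  row 1 [00001]: ((0 AND (0 IMPLIES 0)) AND ((0 XOR NOT 1) OR (0 AND 0))) -> 0
  row 2 [00010]: ((0 AND (0 IMPLIES 0)) AND ((1 XOR NOT 0) OR (0 AND 0))) -> 0
  row 3 [00011]: ((0 AND (0 IMPLIES 0)) AND ((1 XOR NOT 1) OR (0 AND 0))) -> 0
  row 4 [00100]: ((0 AND (0 IMPLIES 1)) AND ((0 XOR NOT 0) OR (0 AND 0))) -> 0
  row 5 [00101]: ((0 AND (0 IMPLIES 1)) AND ((0 XOR NOT 1) OR (0 AND 0))) -> 0
  row 6 [00110]: ((0 AND (0 IMPLIES 1)) AND ((1 XOR NOT 0) OR (0 AND 0))) -> 0
  row 7 [00111]: ((0 AND (0 IMPLIES 1)) AND ((1 XOR NOT 1) OR (0 AND 0))) -> 0
  row 8 [01000]: ((1 AND (1 IMPLIES 0)) AND ((0 XOR NOT 0) OR (1 AND 1))) -> 0
  row 9 [01001]: ((1 AND (1 IMPLIES 0)) AND ((0 XOR NOT 1) OR (1 AND 1))) -> 0
  row 10 [01010]: ((1 AND (1 IMPLIES 0)) AND ((1 XOR NOT 0) OR (1 AND 1))) -> 0
  row 11 [01011]: ((1 AND (1 IMPLIES 0)) AND ((1 XOR NOT 1) OR (1 AND 1))) -> 0
  row 12 [01100]: ((1 AND (1 IMPLIES 1)) AND ((0 XOR NOT 0) OR (1 AND 1))) -> 1
  row 13 [01101]: ((1 AND (1 IMPLIES 1)) AND ((0 XOR NOT 1) OR (1 AND 1))) -> 1
  row 14 [01110]: ((1 AND (1 IMPLIES 1)) AND ((1 XOR NOT 0) OR (1 AND 1))) -> 1
  row 15 [01111]: ((1 AND (1 IMPLIES 1)) AND ((1 XOR NOT 1) OR (1 AND 1))) -> 1
  row 16 [10000]: ((0 AND (0 IMPLIES 0)) AND ((0 XOR NOT 0) OR (0 AND 0))) -> 0
  row 17 [10001]: ((0 AND (0 IMPLIES 0)) AND ((0 XOR NOT 1) OR (0 AND 0))) -> 0
  row 18 [10010]: ((0 AND (0 IMPLIES 0)) AND ((1 XOR NOT 0) OR (0 AND 0))) -> 0
  row 19 [10011]: ((0 AND (0 IMPLIES 0)) AND ((1 XOR NOT 1) OR (0 AND 0))) -> 0
  row 20 [10100]: ((0 AND (0 IMPLIES 1)) AND ((0 XOR NOT 0) OR (0 AND 0))) -> 0
  row 21 [10101]: ((0 AND (0 IMPLIES 1)) AND ((0 XOR NOT 1) OR (0 AND 0))) -> 0
  row 22 [10110]: ((0 AND (0 IMPLIES 1)) AND ((1 XOR NOT 0) OR (0 AND 0))) -> 0
  row 23 [10111]: ((0 AND (0 IMPLIES 1)) AND ((1 XOR NOT 1) OR (0 AND 0))) -> 0
  row 24 [11000]: ((1 AND (1 IMPLIES 0)) AND ((0 XOR NOT 0) OR (1 AND 1))) -> 0
  row 25 [11001]: ((1 AND (1 IMPLIES 0)) AND ((0 XOR NOT 1) OR (1 AND 1))) -> 0
  row 26 [11010]: ((1 AND (1 IMPLIES 0)) AND ((1 XOR NOT 0) OR (1 AND 1))) -> 0
  row 27 [11011]: ((1 AND (1 IMPLIES 0)) AND ((1 XOR NOT 1) OR (1 AND 1))) -> 0
  row 28 [11100]: ((1 AND (1 IMPLIES 1)) AND ((0 XOR NOT 0) OR (1 AND 1))) -> 1
  row 29 [11101]: ((1 AND (1 IMPLIES 1)) AND ((0 XOR NOT 1) OR (1 AND 1))) -> 1
  row 30 [11110]: ((1 AND (1 IMPLIES 1)) AND ((1 XOR NOT 0) OR (1 AND 1))) -> 1
  row 31 [11111]: ((1 AND (1 IMPLIES 1)) AND ((1 XOR NOT 1) OR (1 AND 1))) -> 1
Full result column, 4 rows per line (a,b,c fixed per line; d,e runs 00..11 left to right):
  rows 0-3 [a,b,c=000]: 0000  = hex 0
  rows 4-7 [a,b,c=001]: 0000  = hex 0
  rows 8-11 [a,b,c=010]: 0000  = hex 0
  rows 12-15 [a,b,c=011]: 1111  = hex F
  rows 16-19 [a,b,c=100]: 0000  = hex 0
  rows 20-23 [a,b,c=101]: 0000  = hex 0
  rows 24-27 [a,b,c=110]: 0000  = hex 0
  rows 28-31 [a,b,c=111]: 1111  = hex F
Output column (row 0 .. row 31) = 00000000000011110000000000001111
Output column grouped in 4s = 0000 0000 0000 1111 0000 0000 0000 1111 = 0x000F000F
Convert to decimal digit by digit (value = value*16 + digit):
  0 -> 0
  0*16 + 0 = 0
  0*16 + 0 = 0
  0*16 + 15 (F) = 15
  15*16 + 0 = 240
  240*16 + 0 = 3840
  3840*16 + 0 = 61440
  61440*16 + 15 (F) = 983055
Decimal = 983055

983055


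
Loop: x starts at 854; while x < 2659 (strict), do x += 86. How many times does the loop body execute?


Step 1: x goes from 854 toward 2659 by 86; the body runs while x<2659, so iterations = ceil((bound-start)/step)
Step 2: Distance=1805
Step 3: ceil(1805/86)=21

21


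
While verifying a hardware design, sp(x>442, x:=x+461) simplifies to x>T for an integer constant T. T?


Formula: sp(P, x:=E) = exists old_x. (x = E[old_x/x]) AND P[old_x/x] (old_x is the value of x before the assignment; eliminate old_x by solving x = E[old_x/x] for old_x)
Step 1: Precondition P: x>442, i.e. old_x > 442
Step 2: Assignment gives x = old_x + 461, so old_x = x - 461
Step 3: Substitute into P: x - 461 > 442
Step 4: Simplify: x > 442+461 = 903

903


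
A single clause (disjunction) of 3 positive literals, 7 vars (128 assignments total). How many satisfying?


Step 1: Total=2^7=128
Step 2: Unsat when all 3 false: 2^4=16
Step 3: Sat=128-16=112

112


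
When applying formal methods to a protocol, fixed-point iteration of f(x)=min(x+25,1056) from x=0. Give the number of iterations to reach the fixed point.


Step 1: x=0, cap=1056, increment=25
Step 2: x grows by 25 each step until capped at 1056; fixed point is x=1056
Step 3: iterations = ceil(1056/25) = 43

43


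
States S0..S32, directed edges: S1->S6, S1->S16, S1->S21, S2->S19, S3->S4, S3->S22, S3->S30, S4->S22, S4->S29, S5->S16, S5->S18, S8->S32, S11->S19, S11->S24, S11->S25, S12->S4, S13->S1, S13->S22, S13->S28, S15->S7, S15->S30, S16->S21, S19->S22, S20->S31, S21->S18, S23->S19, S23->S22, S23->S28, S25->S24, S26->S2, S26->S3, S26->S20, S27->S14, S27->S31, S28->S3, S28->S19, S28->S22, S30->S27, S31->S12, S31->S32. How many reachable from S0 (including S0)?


BFS from S0:
  layer 0: {S0}
Reachable set: {S0}
Count = 1

1


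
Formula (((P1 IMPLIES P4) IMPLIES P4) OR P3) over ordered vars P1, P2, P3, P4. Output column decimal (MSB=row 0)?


Formula: (((P1 IMPLIES P4) IMPLIES P4) OR P3) over P1, P2, P3, P4 (16 rows)
Evaluate each row (bits = P1,P2,P3,P4, MSB first):
  row 0 [0000]: (((0 IMPLIES 0) IMPLIES 0) OR 0) -> 0
  row 1 [0001]: (((0 IMPLIES 1) IMPLIES 1) OR 0) -> 1
  row 2 [0010]: (((0 IMPLIES 0) IMPLIES 0) OR 1) -> 1
  row 3 [0011]: (((0 IMPLIES 1) IMPLIES 1) OR 1) -> 1
  row 4 [0100]: (((0 IMPLIES 0) IMPLIES 0) OR 0) -> 0
  row 5 [0101]: (((0 IMPLIES 1) IMPLIES 1) OR 0) -> 1
  row 6 [0110]: (((0 IMPLIES 0) IMPLIES 0) OR 1) -> 1
  row 7 [0111]: (((0 IMPLIES 1) IMPLIES 1) OR 1) -> 1
  row 8 [1000]: (((1 IMPLIES 0) IMPLIES 0) OR 0) -> 1
  row 9 [1001]: (((1 IMPLIES 1) IMPLIES 1) OR 0) -> 1
  row 10 [1010]: (((1 IMPLIES 0) IMPLIES 0) OR 1) -> 1
  row 11 [1011]: (((1 IMPLIES 1) IMPLIES 1) OR 1) -> 1
  row 12 [1100]: (((1 IMPLIES 0) IMPLIES 0) OR 0) -> 1
  row 13 [1101]: (((1 IMPLIES 1) IMPLIES 1) OR 0) -> 1
  row 14 [1110]: (((1 IMPLIES 0) IMPLIES 0) OR 1) -> 1
  row 15 [1111]: (((1 IMPLIES 1) IMPLIES 1) OR 1) -> 1
Full result column, 4 rows per line (P1,P2 fixed per line; P3,P4 runs 00..11 left to right):
  rows 0-3 [P1,P2=00]: 0111  = hex 7
  rows 4-7 [P1,P2=01]: 0111  = hex 7
  rows 8-11 [P1,P2=10]: 1111  = hex F
  rows 12-15 [P1,P2=11]: 1111  = hex F
Output column (row 0 .. row 15) = 0111011111111111
Output column grouped in 4s = 0111 0111 1111 1111 = 0x77FF
Convert to decimal digit by digit (value = value*16 + digit):
  7 -> 7
  7*16 + 7 = 119
  119*16 + 15 (F) = 1919
  1919*16 + 15 (F) = 30719
Decimal = 30719

30719


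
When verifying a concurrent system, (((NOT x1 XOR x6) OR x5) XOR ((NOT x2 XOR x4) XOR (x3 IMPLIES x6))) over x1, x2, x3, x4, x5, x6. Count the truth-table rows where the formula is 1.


Formula: (((NOT x1 XOR x6) OR x5) XOR ((NOT x2 XOR x4) XOR (x3 IMPLIES x6))) over 6 vars (64 rows)
Evaluate each row (x1, x2, x3, x4, x5, x6 as bits, MSB first):
  row 0 [000000]: (((NOT 0 XOR 0) OR 0) XOR ((NOT 0 XOR 0) XOR (0 IMPLIES 0))) -> 1
  row 1 [000001]: (((NOT 0 XOR 1) OR 0) XOR ((NOT 0 XOR 0) XOR (0 IMPLIES 1))) -> 0
  row 2 [000010]: (((NOT 0 XOR 0) OR 1) XOR ((NOT 0 XOR 0) XOR (0 IMPLIES 0))) -> 1
  row 3 [000011]: (((NOT 0 XOR 1) OR 1) XOR ((NOT 0 XOR 0) XOR (0 IMPLIES 1))) -> 1
  row 4 [000100]: (((NOT 0 XOR 0) OR 0) XOR ((NOT 0 XOR 1) XOR (0 IMPLIES 0))) -> 0
  (every remaining row is evaluated the same way; all 64 results are listed next)
Full result column, 8 rows per line (x1,x2,x3 fixed per line; x4,x5,x6 runs 000..111 left to right):
  rows 0-7 [x1,x2,x3=000]: 10110100  (ones: 4)
  rows 8-15 [x1,x2,x3=001]: 00011110  (ones: 4)
  rows 16-23 [x1,x2,x3=010]: 01001011  (ones: 4)
  rows 24-31 [x1,x2,x3=011]: 11100001  (ones: 4)
  rows 32-39 [x1,x2,x3=100]: 01111000  (ones: 4)
  rows 40-47 [x1,x2,x3=101]: 11010010  (ones: 4)
  rows 48-55 [x1,x2,x3=110]: 10000111  (ones: 4)
  rows 56-63 [x1,x2,x3=111]: 00101101  (ones: 4)
Count of 1-rows = 4+4+4+4+4+4+4+4 = 32

32


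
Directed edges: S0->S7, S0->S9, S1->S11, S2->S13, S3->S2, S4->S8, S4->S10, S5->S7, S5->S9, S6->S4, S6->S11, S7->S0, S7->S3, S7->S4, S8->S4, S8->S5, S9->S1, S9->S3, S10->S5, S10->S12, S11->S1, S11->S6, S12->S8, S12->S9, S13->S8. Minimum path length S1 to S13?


BFS layer-by-layer from S1:
  dist 0: {S1}
  dist 1: {S11}
  dist 2: {S6}
  dist 3: {S4}
  dist 4: {S8, S10}
  dist 5: {S5, S12}
  dist 6: {S7, S9}
  dist 7: {S0, S3}
  dist 8: {S2}
  dist 9: {S13}
  -> S13 reached at distance 9
Shortest path length = 9

9


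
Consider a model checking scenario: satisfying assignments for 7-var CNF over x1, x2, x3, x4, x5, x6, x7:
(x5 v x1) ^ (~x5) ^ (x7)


CNF with 3 clauses over 7 vars (128 assignments).
An assignment satisfies CNF iff every clause has >=1 true literal.
Check each row (bits = x1,x2,x3,x4,x5,x6,x7; clause T/F shown):
  row 0 [0000000]: clauses=FTF -> 0
  row 1 [0000001]: clauses=FTT -> 0
  row 2 [0000010]: clauses=FTF -> 0
  row 3 [0000011]: clauses=FTT -> 0
  row 4 [0000100]: clauses=TFF -> 0
  (every remaining row is evaluated the same way; all 128 results are listed next)
Full result column, 8 rows per line (x1,x2,x3,x4 fixed per line; x5,x6,x7 runs 000..111 left to right):
  rows 0-7 [x1,x2,x3,x4=0000]: 00000000  (ones: 0)
  rows 8-15 [x1,x2,x3,x4=0001]: 00000000  (ones: 0)
  rows 16-23 [x1,x2,x3,x4=0010]: 00000000  (ones: 0)
  rows 24-31 [x1,x2,x3,x4=0011]: 00000000  (ones: 0)
  rows 32-39 [x1,x2,x3,x4=0100]: 00000000  (ones: 0)
  rows 40-47 [x1,x2,x3,x4=0101]: 00000000  (ones: 0)
  rows 48-55 [x1,x2,x3,x4=0110]: 00000000  (ones: 0)
  rows 56-63 [x1,x2,x3,x4=0111]: 00000000  (ones: 0)
  rows 64-71 [x1,x2,x3,x4=1000]: 01010000  (ones: 2)
  rows 72-79 [x1,x2,x3,x4=1001]: 01010000  (ones: 2)
  rows 80-87 [x1,x2,x3,x4=1010]: 01010000  (ones: 2)
  rows 88-95 [x1,x2,x3,x4=1011]: 01010000  (ones: 2)
  rows 96-103 [x1,x2,x3,x4=1100]: 01010000  (ones: 2)
  rows 104-111 [x1,x2,x3,x4=1101]: 01010000  (ones: 2)
  rows 112-119 [x1,x2,x3,x4=1110]: 01010000  (ones: 2)
  rows 120-127 [x1,x2,x3,x4=1111]: 01010000  (ones: 2)
Satisfying assignments = 0+0+0+0+0+0+0+0+2+2+2+2+2+2+2+2 = 16

16


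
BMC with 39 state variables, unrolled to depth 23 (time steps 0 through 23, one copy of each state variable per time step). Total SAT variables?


BMC unrolls to depth k, creating one copy of each state var for steps 0..k.
Step count = 23 + 1 = 24 (steps 0 through 23)
Vars per step = 39
Total = 39 * 24 = 936

936


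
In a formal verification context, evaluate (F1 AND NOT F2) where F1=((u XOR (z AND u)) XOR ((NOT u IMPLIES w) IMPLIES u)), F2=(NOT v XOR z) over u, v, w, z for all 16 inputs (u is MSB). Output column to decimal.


F1 = ((u XOR (z AND u)) XOR ((NOT u IMPLIES w) IMPLIES u))
F2 = (NOT v XOR z)
Counterexample to F1=>F2 is where F1=1 and F2=0.
Evaluate each row (bits = u,v,w,z, MSB first):
  row 0 [0000]: F1=1 F2=1 -> F1&~F2 -> 0
  row 1 [0001]: F1=1 F2=0 -> F1&~F2 -> 1
  row 2 [0010]: F1=0 F2=1 -> F1&~F2 -> 0
  row 3 [0011]: F1=0 F2=0 -> F1&~F2 -> 0
  row 4 [0100]: F1=1 F2=0 -> F1&~F2 -> 1
  row 5 [0101]: F1=1 F2=1 -> F1&~F2 -> 0
  row 6 [0110]: F1=0 F2=0 -> F1&~F2 -> 0
  row 7 [0111]: F1=0 F2=1 -> F1&~F2 -> 0
  row 8 [1000]: F1=0 F2=1 -> F1&~F2 -> 0
  row 9 [1001]: F1=1 F2=0 -> F1&~F2 -> 1
  row 10 [1010]: F1=0 F2=1 -> F1&~F2 -> 0
  row 11 [1011]: F1=1 F2=0 -> F1&~F2 -> 1
  row 12 [1100]: F1=0 F2=0 -> F1&~F2 -> 0
  row 13 [1101]: F1=1 F2=1 -> F1&~F2 -> 0
  row 14 [1110]: F1=0 F2=0 -> F1&~F2 -> 0
  row 15 [1111]: F1=1 F2=1 -> F1&~F2 -> 0
Full result column, 4 rows per line (u,v fixed per line; w,z runs 00..11 left to right):
  rows 0-3 [u,v=00]: 0100  = hex 4
  rows 4-7 [u,v=01]: 1000  = hex 8
  rows 8-11 [u,v=10]: 0101  = hex 5
  rows 12-15 [u,v=11]: 0000  = hex 0
Counterexample vector (row 0 .. row 15) = 0100100001010000
Output column grouped in 4s = 0100 1000 0101 0000 = 0x4850
Convert to decimal digit by digit (value = value*16 + digit):
  4 -> 4
  4*16 + 8 = 72
  72*16 + 5 = 1157
  1157*16 + 0 = 18512
Decimal = 18512

18512


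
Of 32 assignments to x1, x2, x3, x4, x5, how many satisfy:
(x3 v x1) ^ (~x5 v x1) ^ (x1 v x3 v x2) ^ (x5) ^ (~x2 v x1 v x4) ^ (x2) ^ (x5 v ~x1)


CNF with 7 clauses over 5 vars (32 assignments).
An assignment satisfies CNF iff every clause has >=1 true literal.
Check each row (bits = x1,x2,x3,x4,x5; clause T/F shown):
  row 0 [00000]: clauses=FTFFTFT -> 0
  row 1 [00001]: clauses=FFFTTFT -> 0
  row 2 [00010]: clauses=FTFFTFT -> 0
  row 3 [00011]: clauses=FFFTTFT -> 0
  row 4 [00100]: clauses=TTTFTFT -> 0
  row 5 [00101]: clauses=TFTTTFT -> 0
  row 6 [00110]: clauses=TTTFTFT -> 0
  row 7 [00111]: clauses=TFTTTFT -> 0
  row 8 [01000]: clauses=FTTFFTT -> 0
  row 9 [01001]: clauses=FFTTFTT -> 0
  row 10 [01010]: clauses=FTTFTTT -> 0
  row 11 [01011]: clauses=FFTTTTT -> 0
  row 12 [01100]: clauses=TTTFFTT -> 0
  row 13 [01101]: clauses=TFTTFTT -> 0
  row 14 [01110]: clauses=TTTFTTT -> 0
  row 15 [01111]: clauses=TFTTTTT -> 0
  row 16 [10000]: clauses=TTTFTFF -> 0
  row 17 [10001]: clauses=TTTTTFT -> 0
  row 18 [10010]: clauses=TTTFTFF -> 0
  row 19 [10011]: clauses=TTTTTFT -> 0
  row 20 [10100]: clauses=TTTFTFF -> 0
  row 21 [10101]: clauses=TTTTTFT -> 0
  row 22 [10110]: clauses=TTTFTFF -> 0
  row 23 [10111]: clauses=TTTTTFT -> 0
  row 24 [11000]: clauses=TTTFTTF -> 0
  row 25 [11001]: clauses=TTTTTTT -> 1
  row 26 [11010]: clauses=TTTFTTF -> 0
  row 27 [11011]: clauses=TTTTTTT -> 1
  row 28 [11100]: clauses=TTTFTTF -> 0
  row 29 [11101]: clauses=TTTTTTT -> 1
  row 30 [11110]: clauses=TTTFTTF -> 0
  row 31 [11111]: clauses=TTTTTTT -> 1
Full result column, 8 rows per line (x1,x2 fixed per line; x3,x4,x5 runs 000..111 left to right):
  rows 0-7 [x1,x2=00]: 00000000  (ones: 0)
  rows 8-15 [x1,x2=01]: 00000000  (ones: 0)
  rows 16-23 [x1,x2=10]: 00000000  (ones: 0)
  rows 24-31 [x1,x2=11]: 01010101  (ones: 4)
Satisfying assignments = 0+0+0+4 = 4

4


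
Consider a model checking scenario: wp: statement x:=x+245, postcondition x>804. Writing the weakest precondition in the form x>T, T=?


Formula: wp(x:=E, P) = P[E/x] (substitute E for x in postcondition)
Step 1: Postcondition: x>804
Step 2: Substitute x+245 for x: x+245>804
Step 3: Solve for x: x > 804-245 = 559

559


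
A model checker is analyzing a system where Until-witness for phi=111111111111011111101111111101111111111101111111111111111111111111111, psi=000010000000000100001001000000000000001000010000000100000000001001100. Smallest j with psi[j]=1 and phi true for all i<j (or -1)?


(phi U psi) at 0: need smallest j with psi[j]=1 and phi[i]=1 for all i in [0,j).
Scan from step 0:
  step 0: phi=1, psi=0 -> continue
  step 1: phi=1, psi=0 -> continue
  step 2: phi=1, psi=0 -> continue
  step 3: phi=1, psi=0 -> continue
  step 4: psi=1 and phi held for [0,4) -> witness found
Witness step = 4

4


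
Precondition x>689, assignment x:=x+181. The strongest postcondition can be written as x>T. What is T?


Formula: sp(P, x:=E) = exists old_x. (x = E[old_x/x]) AND P[old_x/x] (old_x is the value of x before the assignment; eliminate old_x by solving x = E[old_x/x] for old_x)
Step 1: Precondition P: x>689, i.e. old_x > 689
Step 2: Assignment gives x = old_x + 181, so old_x = x - 181
Step 3: Substitute into P: x - 181 > 689
Step 4: Simplify: x > 689+181 = 870

870


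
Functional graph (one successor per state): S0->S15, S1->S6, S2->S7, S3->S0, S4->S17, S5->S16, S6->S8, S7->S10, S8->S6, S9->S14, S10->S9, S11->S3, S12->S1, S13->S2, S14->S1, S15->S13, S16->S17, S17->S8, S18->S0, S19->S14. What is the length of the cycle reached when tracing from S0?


Trace from S0 until a state repeats:
  S0 -> S15 -> S13 -> S2 -> S7 -> S10 -> S9 -> S14 -> S1 -> S6 -> S8 -> S6
S6 first seen at step 9, revisited at step 11.
Cycle length = 11 - 9 = 2

2


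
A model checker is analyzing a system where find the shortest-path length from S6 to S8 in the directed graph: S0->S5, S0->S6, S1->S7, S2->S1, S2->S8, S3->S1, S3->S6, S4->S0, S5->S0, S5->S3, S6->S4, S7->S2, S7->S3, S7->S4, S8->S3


BFS layer-by-layer from S6:
  dist 0: {S6}
  dist 1: {S4}
  dist 2: {S0}
  dist 3: {S5}
  dist 4: {S3}
  dist 5: {S1}
  dist 6: {S7}
  dist 7: {S2}
  dist 8: {S8}
  -> S8 reached at distance 8
Shortest path length = 8

8


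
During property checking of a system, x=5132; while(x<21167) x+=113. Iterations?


Step 1: x goes from 5132 toward 21167 by 113; the body runs while x<21167, so iterations = ceil((bound-start)/step)
Step 2: Distance=16035
Step 3: ceil(16035/113)=142

142


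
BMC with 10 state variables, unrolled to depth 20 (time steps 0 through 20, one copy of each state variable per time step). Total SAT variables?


BMC unrolls to depth k, creating one copy of each state var for steps 0..k.
Step count = 20 + 1 = 21 (steps 0 through 20)
Vars per step = 10
Total = 10 * 21 = 210

210


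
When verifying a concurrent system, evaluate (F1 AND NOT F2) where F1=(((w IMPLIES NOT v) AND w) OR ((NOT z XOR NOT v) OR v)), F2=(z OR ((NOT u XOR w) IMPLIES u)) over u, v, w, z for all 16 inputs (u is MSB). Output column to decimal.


F1 = (((w IMPLIES NOT v) AND w) OR ((NOT z XOR NOT v) OR v))
F2 = (z OR ((NOT u XOR w) IMPLIES u))
Counterexample to F1=>F2 is where F1=1 and F2=0.
Evaluate each row (bits = u,v,w,z, MSB first):
  row 0 [0000]: F1=0 F2=0 -> F1&~F2 -> 0
  row 1 [0001]: F1=1 F2=1 -> F1&~F2 -> 0
  row 2 [0010]: F1=1 F2=1 -> F1&~F2 -> 0
  row 3 [0011]: F1=1 F2=1 -> F1&~F2 -> 0
  row 4 [0100]: F1=1 F2=0 -> F1&~F2 -> 1
  row 5 [0101]: F1=1 F2=1 -> F1&~F2 -> 0
  row 6 [0110]: F1=1 F2=1 -> F1&~F2 -> 0
  row 7 [0111]: F1=1 F2=1 -> F1&~F2 -> 0
  row 8 [1000]: F1=0 F2=1 -> F1&~F2 -> 0
  row 9 [1001]: F1=1 F2=1 -> F1&~F2 -> 0
  row 10 [1010]: F1=1 F2=1 -> F1&~F2 -> 0
  row 11 [1011]: F1=1 F2=1 -> F1&~F2 -> 0
  row 12 [1100]: F1=1 F2=1 -> F1&~F2 -> 0
  row 13 [1101]: F1=1 F2=1 -> F1&~F2 -> 0
  row 14 [1110]: F1=1 F2=1 -> F1&~F2 -> 0
  row 15 [1111]: F1=1 F2=1 -> F1&~F2 -> 0
Full result column, 4 rows per line (u,v fixed per line; w,z runs 00..11 left to right):
  rows 0-3 [u,v=00]: 0000  = hex 0
  rows 4-7 [u,v=01]: 1000  = hex 8
  rows 8-11 [u,v=10]: 0000  = hex 0
  rows 12-15 [u,v=11]: 0000  = hex 0
Counterexample vector (row 0 .. row 15) = 0000100000000000
Output column grouped in 4s = 0000 1000 0000 0000 = 0x0800
Convert to decimal digit by digit (value = value*16 + digit):
  0 -> 0
  0*16 + 8 = 8
  8*16 + 0 = 128
  128*16 + 0 = 2048
Decimal = 2048

2048


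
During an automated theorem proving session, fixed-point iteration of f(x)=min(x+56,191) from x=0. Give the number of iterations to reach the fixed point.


Step 1: x=0, cap=191, increment=56
Step 2: x grows by 56 each step until capped at 191; fixed point is x=191
Step 3: iterations = ceil(191/56) = 4

4


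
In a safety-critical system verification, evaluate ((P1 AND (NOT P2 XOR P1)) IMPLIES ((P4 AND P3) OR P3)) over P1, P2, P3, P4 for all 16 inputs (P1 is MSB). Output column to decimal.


Formula: ((P1 AND (NOT P2 XOR P1)) IMPLIES ((P4 AND P3) OR P3)) over P1, P2, P3, P4 (16 rows)
Evaluate each row (bits = P1,P2,P3,P4, MSB first):
  row 0 [0000]: ((0 AND (NOT 0 XOR 0)) IMPLIES ((0 AND 0) OR 0)) -> 1
  row 1 [0001]: ((0 AND (NOT 0 XOR 0)) IMPLIES ((1 AND 0) OR 0)) -> 1
  row 2 [0010]: ((0 AND (NOT 0 XOR 0)) IMPLIES ((0 AND 1) OR 1)) -> 1
  row 3 [0011]: ((0 AND (NOT 0 XOR 0)) IMPLIES ((1 AND 1) OR 1)) -> 1
  row 4 [0100]: ((0 AND (NOT 1 XOR 0)) IMPLIES ((0 AND 0) OR 0)) -> 1
  row 5 [0101]: ((0 AND (NOT 1 XOR 0)) IMPLIES ((1 AND 0) OR 0)) -> 1
  row 6 [0110]: ((0 AND (NOT 1 XOR 0)) IMPLIES ((0 AND 1) OR 1)) -> 1
  row 7 [0111]: ((0 AND (NOT 1 XOR 0)) IMPLIES ((1 AND 1) OR 1)) -> 1
  row 8 [1000]: ((1 AND (NOT 0 XOR 1)) IMPLIES ((0 AND 0) OR 0)) -> 1
  row 9 [1001]: ((1 AND (NOT 0 XOR 1)) IMPLIES ((1 AND 0) OR 0)) -> 1
  row 10 [1010]: ((1 AND (NOT 0 XOR 1)) IMPLIES ((0 AND 1) OR 1)) -> 1
  row 11 [1011]: ((1 AND (NOT 0 XOR 1)) IMPLIES ((1 AND 1) OR 1)) -> 1
  row 12 [1100]: ((1 AND (NOT 1 XOR 1)) IMPLIES ((0 AND 0) OR 0)) -> 0
  row 13 [1101]: ((1 AND (NOT 1 XOR 1)) IMPLIES ((1 AND 0) OR 0)) -> 0
  row 14 [1110]: ((1 AND (NOT 1 XOR 1)) IMPLIES ((0 AND 1) OR 1)) -> 1
  row 15 [1111]: ((1 AND (NOT 1 XOR 1)) IMPLIES ((1 AND 1) OR 1)) -> 1
Full result column, 4 rows per line (P1,P2 fixed per line; P3,P4 runs 00..11 left to right):
  rows 0-3 [P1,P2=00]: 1111  = hex F
  rows 4-7 [P1,P2=01]: 1111  = hex F
  rows 8-11 [P1,P2=10]: 1111  = hex F
  rows 12-15 [P1,P2=11]: 0011  = hex 3
Output column (row 0 .. row 15) = 1111111111110011
Output column grouped in 4s = 1111 1111 1111 0011 = 0xFFF3
Convert to decimal digit by digit (value = value*16 + digit):
  F -> 15
  15*16 + 15 (F) = 255
  255*16 + 15 (F) = 4095
  4095*16 + 3 = 65523
Decimal = 65523

65523


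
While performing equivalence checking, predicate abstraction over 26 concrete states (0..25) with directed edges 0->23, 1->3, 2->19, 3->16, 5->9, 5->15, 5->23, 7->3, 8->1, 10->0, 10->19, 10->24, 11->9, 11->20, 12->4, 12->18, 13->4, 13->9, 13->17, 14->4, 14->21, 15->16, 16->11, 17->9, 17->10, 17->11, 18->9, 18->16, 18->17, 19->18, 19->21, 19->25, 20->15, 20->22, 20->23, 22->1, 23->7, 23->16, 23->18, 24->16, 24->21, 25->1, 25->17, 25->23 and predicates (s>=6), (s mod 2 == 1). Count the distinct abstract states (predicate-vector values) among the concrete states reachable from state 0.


BFS from 0:
Concrete reachable: {0, 1, 3, 7, 9, 10, 11, 15, 16, 17, 18, 19, 20, 21, 22, 23, 24, 25}
Abstract via predicates (s>=6), (s mod 2 == 1):
  (0,0) <- {0}
  (0,1) <- {1, 3}
  (1,0) <- {10, 16, 18, 20, 22, 24}
  (1,1) <- {7, 9, 11, 15, 17, 19, 21, 23, 25}
Distinct abstract states = 4

4


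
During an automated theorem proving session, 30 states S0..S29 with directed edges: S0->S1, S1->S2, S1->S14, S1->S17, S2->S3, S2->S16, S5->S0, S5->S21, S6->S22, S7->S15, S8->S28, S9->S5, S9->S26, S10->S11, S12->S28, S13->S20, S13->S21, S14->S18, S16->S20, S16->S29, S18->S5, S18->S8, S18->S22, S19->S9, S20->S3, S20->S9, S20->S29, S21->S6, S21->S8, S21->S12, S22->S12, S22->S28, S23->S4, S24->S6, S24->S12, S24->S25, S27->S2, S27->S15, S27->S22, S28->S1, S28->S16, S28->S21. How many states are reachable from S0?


BFS from S0:
  layer 0: {S0}
  layer 1: {S1}
  layer 2: {S2, S14, S17}
  layer 3: {S3, S16, S18}
  layer 4: {S5, S8, S20, S22, S29}
  layer 5: {S9, S12, S21, S28}
  layer 6: {S6, S26}
Reachable set: {S0, S1, S2, S3, S5, S6, S8, S9, S12, S14, S16, S17, S18, S20, S21, S22, S26, S28, S29}
Count = 19

19


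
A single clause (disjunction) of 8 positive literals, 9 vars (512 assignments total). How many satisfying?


Step 1: Total=2^9=512
Step 2: Unsat when all 8 false: 2^1=2
Step 3: Sat=512-2=510

510


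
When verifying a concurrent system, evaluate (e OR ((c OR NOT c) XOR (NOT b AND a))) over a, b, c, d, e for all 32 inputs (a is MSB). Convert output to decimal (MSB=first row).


Formula: (e OR ((c OR NOT c) XOR (NOT b AND a))) over a, b, c, d, e (32 rows)
Evaluate each row (bits = a,b,c,d,e, MSB first):
  row 0 [00000]: (0 OR ((0 OR NOT 0) XOR (NOT 0 AND 0))) -> 1
  row 1 [00001]: (1 OR ((0 OR NOT 0) XOR (NOT 0 AND 0))) -> 1
  row 2 [00010]: (0 OR ((0 OR NOT 0) XOR (NOT 0 AND 0))) -> 1
  row 3 [00011]: (1 OR ((0 OR NOT 0) XOR (NOT 0 AND 0))) -> 1
  row 4 [00100]: (0 OR ((1 OR NOT 1) XOR (NOT 0 AND 0))) -> 1
  row 5 [00101]: (1 OR ((1 OR NOT 1) XOR (NOT 0 AND 0))) -> 1
  row 6 [00110]: (0 OR ((1 OR NOT 1) XOR (NOT 0 AND 0))) -> 1
  row 7 [00111]: (1 OR ((1 OR NOT 1) XOR (NOT 0 AND 0))) -> 1
  row 8 [01000]: (0 OR ((0 OR NOT 0) XOR (NOT 1 AND 0))) -> 1
  row 9 [01001]: (1 OR ((0 OR NOT 0) XOR (NOT 1 AND 0))) -> 1
  row 10 [01010]: (0 OR ((0 OR NOT 0) XOR (NOT 1 AND 0))) -> 1
  row 11 [01011]: (1 OR ((0 OR NOT 0) XOR (NOT 1 AND 0))) -> 1
  row 12 [01100]: (0 OR ((1 OR NOT 1) XOR (NOT 1 AND 0))) -> 1
  row 13 [01101]: (1 OR ((1 OR NOT 1) XOR (NOT 1 AND 0))) -> 1
  row 14 [01110]: (0 OR ((1 OR NOT 1) XOR (NOT 1 AND 0))) -> 1
  row 15 [01111]: (1 OR ((1 OR NOT 1) XOR (NOT 1 AND 0))) -> 1
  row 16 [10000]: (0 OR ((0 OR NOT 0) XOR (NOT 0 AND 1))) -> 0
  row 17 [10001]: (1 OR ((0 OR NOT 0) XOR (NOT 0 AND 1))) -> 1
  row 18 [10010]: (0 OR ((0 OR NOT 0) XOR (NOT 0 AND 1))) -> 0
  row 19 [10011]: (1 OR ((0 OR NOT 0) XOR (NOT 0 AND 1))) -> 1
  row 20 [10100]: (0 OR ((1 OR NOT 1) XOR (NOT 0 AND 1))) -> 0
  row 21 [10101]: (1 OR ((1 OR NOT 1) XOR (NOT 0 AND 1))) -> 1
  row 22 [10110]: (0 OR ((1 OR NOT 1) XOR (NOT 0 AND 1))) -> 0
  row 23 [10111]: (1 OR ((1 OR NOT 1) XOR (NOT 0 AND 1))) -> 1
  row 24 [11000]: (0 OR ((0 OR NOT 0) XOR (NOT 1 AND 1))) -> 1
  row 25 [11001]: (1 OR ((0 OR NOT 0) XOR (NOT 1 AND 1))) -> 1
  row 26 [11010]: (0 OR ((0 OR NOT 0) XOR (NOT 1 AND 1))) -> 1
  row 27 [11011]: (1 OR ((0 OR NOT 0) XOR (NOT 1 AND 1))) -> 1
  row 28 [11100]: (0 OR ((1 OR NOT 1) XOR (NOT 1 AND 1))) -> 1
  row 29 [11101]: (1 OR ((1 OR NOT 1) XOR (NOT 1 AND 1))) -> 1
  row 30 [11110]: (0 OR ((1 OR NOT 1) XOR (NOT 1 AND 1))) -> 1
  row 31 [11111]: (1 OR ((1 OR NOT 1) XOR (NOT 1 AND 1))) -> 1
Full result column, 4 rows per line (a,b,c fixed per line; d,e runs 00..11 left to right):
  rows 0-3 [a,b,c=000]: 1111  = hex F
  rows 4-7 [a,b,c=001]: 1111  = hex F
  rows 8-11 [a,b,c=010]: 1111  = hex F
  rows 12-15 [a,b,c=011]: 1111  = hex F
  rows 16-19 [a,b,c=100]: 0101  = hex 5
  rows 20-23 [a,b,c=101]: 0101  = hex 5
  rows 24-27 [a,b,c=110]: 1111  = hex F
  rows 28-31 [a,b,c=111]: 1111  = hex F
Output column (row 0 .. row 31) = 11111111111111110101010111111111
Output column grouped in 4s = 1111 1111 1111 1111 0101 0101 1111 1111 = 0xFFFF55FF
Convert to decimal digit by digit (value = value*16 + digit):
  F -> 15
  15*16 + 15 (F) = 255
  255*16 + 15 (F) = 4095
  4095*16 + 15 (F) = 65535
  65535*16 + 5 = 1048565
  1048565*16 + 5 = 16777045
  16777045*16 + 15 (F) = 268432735
  268432735*16 + 15 (F) = 4294923775
Decimal = 4294923775

4294923775


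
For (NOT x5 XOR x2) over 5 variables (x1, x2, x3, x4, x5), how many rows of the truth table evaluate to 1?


Formula: (NOT x5 XOR x2) over 5 vars (32 rows)
Evaluate each row (x1, x2, x3, x4, x5 as bits, MSB first):
  row 0 [00000]: (NOT 0 XOR 0) -> 1
  row 1 [00001]: (NOT 1 XOR 0) -> 0
  row 2 [00010]: (NOT 0 XOR 0) -> 1
  row 3 [00011]: (NOT 1 XOR 0) -> 0
  row 4 [00100]: (NOT 0 XOR 0) -> 1
  row 5 [00101]: (NOT 1 XOR 0) -> 0
  row 6 [00110]: (NOT 0 XOR 0) -> 1
  row 7 [00111]: (NOT 1 XOR 0) -> 0
  row 8 [01000]: (NOT 0 XOR 1) -> 0
  row 9 [01001]: (NOT 1 XOR 1) -> 1
  row 10 [01010]: (NOT 0 XOR 1) -> 0
  row 11 [01011]: (NOT 1 XOR 1) -> 1
  row 12 [01100]: (NOT 0 XOR 1) -> 0
  row 13 [01101]: (NOT 1 XOR 1) -> 1
  row 14 [01110]: (NOT 0 XOR 1) -> 0
  row 15 [01111]: (NOT 1 XOR 1) -> 1
  row 16 [10000]: (NOT 0 XOR 0) -> 1
  row 17 [10001]: (NOT 1 XOR 0) -> 0
  row 18 [10010]: (NOT 0 XOR 0) -> 1
  row 19 [10011]: (NOT 1 XOR 0) -> 0
  row 20 [10100]: (NOT 0 XOR 0) -> 1
  row 21 [10101]: (NOT 1 XOR 0) -> 0
  row 22 [10110]: (NOT 0 XOR 0) -> 1
  row 23 [10111]: (NOT 1 XOR 0) -> 0
  row 24 [11000]: (NOT 0 XOR 1) -> 0
  row 25 [11001]: (NOT 1 XOR 1) -> 1
  row 26 [11010]: (NOT 0 XOR 1) -> 0
  row 27 [11011]: (NOT 1 XOR 1) -> 1
  row 28 [11100]: (NOT 0 XOR 1) -> 0
  row 29 [11101]: (NOT 1 XOR 1) -> 1
  row 30 [11110]: (NOT 0 XOR 1) -> 0
  row 31 [11111]: (NOT 1 XOR 1) -> 1
Full result column, 8 rows per line (x1,x2 fixed per line; x3,x4,x5 runs 000..111 left to right):
  rows 0-7 [x1,x2=00]: 10101010  (ones: 4)
  rows 8-15 [x1,x2=01]: 01010101  (ones: 4)
  rows 16-23 [x1,x2=10]: 10101010  (ones: 4)
  rows 24-31 [x1,x2=11]: 01010101  (ones: 4)
Count of 1-rows = 4+4+4+4 = 16

16


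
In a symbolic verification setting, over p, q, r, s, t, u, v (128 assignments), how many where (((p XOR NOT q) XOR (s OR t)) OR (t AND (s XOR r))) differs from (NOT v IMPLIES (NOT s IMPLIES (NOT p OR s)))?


F1 = (((p XOR NOT q) XOR (s OR t)) OR (t AND (s XOR r)))
F2 = (NOT v IMPLIES (NOT s IMPLIES (NOT p OR s)))
Evaluate both on each of 128 rows (bits = p,q,r,s,t,u,v):
  row 0 [0000000]: F1=1 F2=1 -> 0
  row 1 [0000001]: F1=1 F2=1 -> 0
  row 2 [0000010]: F1=1 F2=1 -> 0
  row 3 [0000011]: F1=1 F2=1 -> 0
  row 4 [0000100]: F1=0 F2=1 (differ) -> 1
  (every remaining row is evaluated the same way; all 128 results are listed next)
Full result column, 8 rows per line (p,q,r,s fixed per line; t,u,v runs 000..111 left to right):
  rows 0-7 [p,q,r,s=0000]: 00001111  (ones: 4)
  rows 8-15 [p,q,r,s=0001]: 11110000  (ones: 4)
  rows 16-23 [p,q,r,s=0010]: 00000000  (ones: 0)
  rows 24-31 [p,q,r,s=0011]: 11111111  (ones: 8)
  rows 32-39 [p,q,r,s=0100]: 11110000  (ones: 4)
  rows 40-47 [p,q,r,s=0101]: 00000000  (ones: 0)
  rows 48-55 [p,q,r,s=0110]: 11110000  (ones: 4)
  rows 56-63 [p,q,r,s=0111]: 00000000  (ones: 0)
  rows 64-71 [p,q,r,s=1000]: 01011010  (ones: 4)
  rows 72-79 [p,q,r,s=1001]: 00000000  (ones: 0)
  rows 80-87 [p,q,r,s=1010]: 01011010  (ones: 4)
  rows 88-95 [p,q,r,s=1011]: 00000000  (ones: 0)
  rows 96-103 [p,q,r,s=1100]: 10100101  (ones: 4)
  rows 104-111 [p,q,r,s=1101]: 11110000  (ones: 4)
  rows 112-119 [p,q,r,s=1110]: 10101010  (ones: 4)
  rows 120-127 [p,q,r,s=1111]: 11111111  (ones: 8)
Disagreements = 4+4+0+8+4+0+4+0+4+0+4+0+4+4+4+8 = 52

52


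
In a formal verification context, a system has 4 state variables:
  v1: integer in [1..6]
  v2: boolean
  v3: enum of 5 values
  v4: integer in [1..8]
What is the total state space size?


State space = product of domain sizes of all variables.
Domain sizes:
  v1 (integer in [1..6]): 6
  v2 (boolean): 2
  v3 (enum of 5 values): 5
  v4 (integer in [1..8]): 8
Product = 6 * 2 * 5 * 8 = 480

480


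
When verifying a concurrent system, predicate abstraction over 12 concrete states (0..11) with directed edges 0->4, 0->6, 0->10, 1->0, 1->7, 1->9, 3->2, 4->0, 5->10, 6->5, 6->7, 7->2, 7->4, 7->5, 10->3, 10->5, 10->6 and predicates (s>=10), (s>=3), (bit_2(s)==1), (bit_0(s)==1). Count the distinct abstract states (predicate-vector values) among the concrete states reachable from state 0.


BFS from 0:
Concrete reachable: {0, 2, 3, 4, 5, 6, 7, 10}
Abstract via predicates (s>=10), (s>=3), (bit_2(s)==1), (bit_0(s)==1):
  (0,0,0,0) <- {0, 2}
  (0,1,0,1) <- {3}
  (0,1,1,0) <- {4, 6}
  (0,1,1,1) <- {5, 7}
  (1,1,0,0) <- {10}
Distinct abstract states = 5

5


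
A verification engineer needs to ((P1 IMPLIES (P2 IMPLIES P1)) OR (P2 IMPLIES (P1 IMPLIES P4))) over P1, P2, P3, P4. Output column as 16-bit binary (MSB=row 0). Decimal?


Formula: ((P1 IMPLIES (P2 IMPLIES P1)) OR (P2 IMPLIES (P1 IMPLIES P4))) over P1, P2, P3, P4 (16 rows)
Evaluate each row (bits = P1,P2,P3,P4, MSB first):
  row 0 [0000]: ((0 IMPLIES (0 IMPLIES 0)) OR (0 IMPLIES (0 IMPLIES 0))) -> 1
  row 1 [0001]: ((0 IMPLIES (0 IMPLIES 0)) OR (0 IMPLIES (0 IMPLIES 1))) -> 1
  row 2 [0010]: ((0 IMPLIES (0 IMPLIES 0)) OR (0 IMPLIES (0 IMPLIES 0))) -> 1
  row 3 [0011]: ((0 IMPLIES (0 IMPLIES 0)) OR (0 IMPLIES (0 IMPLIES 1))) -> 1
  row 4 [0100]: ((0 IMPLIES (1 IMPLIES 0)) OR (1 IMPLIES (0 IMPLIES 0))) -> 1
  row 5 [0101]: ((0 IMPLIES (1 IMPLIES 0)) OR (1 IMPLIES (0 IMPLIES 1))) -> 1
  row 6 [0110]: ((0 IMPLIES (1 IMPLIES 0)) OR (1 IMPLIES (0 IMPLIES 0))) -> 1
  row 7 [0111]: ((0 IMPLIES (1 IMPLIES 0)) OR (1 IMPLIES (0 IMPLIES 1))) -> 1
  row 8 [1000]: ((1 IMPLIES (0 IMPLIES 1)) OR (0 IMPLIES (1 IMPLIES 0))) -> 1
  row 9 [1001]: ((1 IMPLIES (0 IMPLIES 1)) OR (0 IMPLIES (1 IMPLIES 1))) -> 1
  row 10 [1010]: ((1 IMPLIES (0 IMPLIES 1)) OR (0 IMPLIES (1 IMPLIES 0))) -> 1
  row 11 [1011]: ((1 IMPLIES (0 IMPLIES 1)) OR (0 IMPLIES (1 IMPLIES 1))) -> 1
  row 12 [1100]: ((1 IMPLIES (1 IMPLIES 1)) OR (1 IMPLIES (1 IMPLIES 0))) -> 1
  row 13 [1101]: ((1 IMPLIES (1 IMPLIES 1)) OR (1 IMPLIES (1 IMPLIES 1))) -> 1
  row 14 [1110]: ((1 IMPLIES (1 IMPLIES 1)) OR (1 IMPLIES (1 IMPLIES 0))) -> 1
  row 15 [1111]: ((1 IMPLIES (1 IMPLIES 1)) OR (1 IMPLIES (1 IMPLIES 1))) -> 1
Full result column, 4 rows per line (P1,P2 fixed per line; P3,P4 runs 00..11 left to right):
  rows 0-3 [P1,P2=00]: 1111  = hex F
  rows 4-7 [P1,P2=01]: 1111  = hex F
  rows 8-11 [P1,P2=10]: 1111  = hex F
  rows 12-15 [P1,P2=11]: 1111  = hex F
Output column (row 0 .. row 15) = 1111111111111111
Output column grouped in 4s = 1111 1111 1111 1111 = 0xFFFF
Convert to decimal digit by digit (value = value*16 + digit):
  F -> 15
  15*16 + 15 (F) = 255
  255*16 + 15 (F) = 4095
  4095*16 + 15 (F) = 65535
Decimal = 65535

65535


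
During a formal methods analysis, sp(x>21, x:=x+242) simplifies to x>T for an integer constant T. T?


Formula: sp(P, x:=E) = exists old_x. (x = E[old_x/x]) AND P[old_x/x] (old_x is the value of x before the assignment; eliminate old_x by solving x = E[old_x/x] for old_x)
Step 1: Precondition P: x>21, i.e. old_x > 21
Step 2: Assignment gives x = old_x + 242, so old_x = x - 242
Step 3: Substitute into P: x - 242 > 21
Step 4: Simplify: x > 21+242 = 263

263


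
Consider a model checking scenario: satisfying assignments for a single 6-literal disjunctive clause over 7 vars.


Step 1: Total=2^7=128
Step 2: Unsat when all 6 false: 2^1=2
Step 3: Sat=128-2=126

126


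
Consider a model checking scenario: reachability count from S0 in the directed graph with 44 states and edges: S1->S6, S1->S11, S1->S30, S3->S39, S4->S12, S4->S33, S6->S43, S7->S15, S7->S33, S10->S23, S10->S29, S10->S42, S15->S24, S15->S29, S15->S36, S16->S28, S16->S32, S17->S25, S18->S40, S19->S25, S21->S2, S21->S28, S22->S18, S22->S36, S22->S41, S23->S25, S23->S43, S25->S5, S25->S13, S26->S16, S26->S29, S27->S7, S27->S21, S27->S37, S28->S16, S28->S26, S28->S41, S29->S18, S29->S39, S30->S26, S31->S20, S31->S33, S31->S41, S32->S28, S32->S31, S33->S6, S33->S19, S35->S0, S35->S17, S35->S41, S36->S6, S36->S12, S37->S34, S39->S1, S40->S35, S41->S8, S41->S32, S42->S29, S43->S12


BFS from S0:
  layer 0: {S0}
Reachable set: {S0}
Count = 1

1


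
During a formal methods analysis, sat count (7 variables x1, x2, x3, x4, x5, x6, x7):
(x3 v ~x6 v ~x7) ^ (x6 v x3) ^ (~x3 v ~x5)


CNF with 3 clauses over 7 vars (128 assignments).
An assignment satisfies CNF iff every clause has >=1 true literal.
Check each row (bits = x1,x2,x3,x4,x5,x6,x7; clause T/F shown):
  row 0 [0000000]: clauses=TFT -> 0
  row 1 [0000001]: clauses=TFT -> 0
  row 2 [0000010]: clauses=TTT -> 1
  row 3 [0000011]: clauses=FTT -> 0
  row 4 [0000100]: clauses=TFT -> 0
  (every remaining row is evaluated the same way; all 128 results are listed next)
Full result column, 8 rows per line (x1,x2,x3,x4 fixed per line; x5,x6,x7 runs 000..111 left to right):
  rows 0-7 [x1,x2,x3,x4=0000]: 00100010  (ones: 2)
  rows 8-15 [x1,x2,x3,x4=0001]: 00100010  (ones: 2)
  rows 16-23 [x1,x2,x3,x4=0010]: 11110000  (ones: 4)
  rows 24-31 [x1,x2,x3,x4=0011]: 11110000  (ones: 4)
  rows 32-39 [x1,x2,x3,x4=0100]: 00100010  (ones: 2)
  rows 40-47 [x1,x2,x3,x4=0101]: 00100010  (ones: 2)
  rows 48-55 [x1,x2,x3,x4=0110]: 11110000  (ones: 4)
  rows 56-63 [x1,x2,x3,x4=0111]: 11110000  (ones: 4)
  rows 64-71 [x1,x2,x3,x4=1000]: 00100010  (ones: 2)
  rows 72-79 [x1,x2,x3,x4=1001]: 00100010  (ones: 2)
  rows 80-87 [x1,x2,x3,x4=1010]: 11110000  (ones: 4)
  rows 88-95 [x1,x2,x3,x4=1011]: 11110000  (ones: 4)
  rows 96-103 [x1,x2,x3,x4=1100]: 00100010  (ones: 2)
  rows 104-111 [x1,x2,x3,x4=1101]: 00100010  (ones: 2)
  rows 112-119 [x1,x2,x3,x4=1110]: 11110000  (ones: 4)
  rows 120-127 [x1,x2,x3,x4=1111]: 11110000  (ones: 4)
Satisfying assignments = 2+2+4+4+2+2+4+4+2+2+4+4+2+2+4+4 = 48

48


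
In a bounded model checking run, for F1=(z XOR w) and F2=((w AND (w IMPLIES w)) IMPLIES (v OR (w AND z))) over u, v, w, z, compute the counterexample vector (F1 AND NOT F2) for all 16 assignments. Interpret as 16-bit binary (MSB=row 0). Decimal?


F1 = (z XOR w)
F2 = ((w AND (w IMPLIES w)) IMPLIES (v OR (w AND z)))
Counterexample to F1=>F2 is where F1=1 and F2=0.
Evaluate each row (bits = u,v,w,z, MSB first):
  row 0 [0000]: F1=0 F2=1 -> F1&~F2 -> 0
  row 1 [0001]: F1=1 F2=1 -> F1&~F2 -> 0
  row 2 [0010]: F1=1 F2=0 -> F1&~F2 -> 1
  row 3 [0011]: F1=0 F2=1 -> F1&~F2 -> 0
  row 4 [0100]: F1=0 F2=1 -> F1&~F2 -> 0
  row 5 [0101]: F1=1 F2=1 -> F1&~F2 -> 0
  row 6 [0110]: F1=1 F2=1 -> F1&~F2 -> 0
  row 7 [0111]: F1=0 F2=1 -> F1&~F2 -> 0
  row 8 [1000]: F1=0 F2=1 -> F1&~F2 -> 0
  row 9 [1001]: F1=1 F2=1 -> F1&~F2 -> 0
  row 10 [1010]: F1=1 F2=0 -> F1&~F2 -> 1
  row 11 [1011]: F1=0 F2=1 -> F1&~F2 -> 0
  row 12 [1100]: F1=0 F2=1 -> F1&~F2 -> 0
  row 13 [1101]: F1=1 F2=1 -> F1&~F2 -> 0
  row 14 [1110]: F1=1 F2=1 -> F1&~F2 -> 0
  row 15 [1111]: F1=0 F2=1 -> F1&~F2 -> 0
Full result column, 4 rows per line (u,v fixed per line; w,z runs 00..11 left to right):
  rows 0-3 [u,v=00]: 0010  = hex 2
  rows 4-7 [u,v=01]: 0000  = hex 0
  rows 8-11 [u,v=10]: 0010  = hex 2
  rows 12-15 [u,v=11]: 0000  = hex 0
Counterexample vector (row 0 .. row 15) = 0010000000100000
Output column grouped in 4s = 0010 0000 0010 0000 = 0x2020
Convert to decimal digit by digit (value = value*16 + digit):
  2 -> 2
  2*16 + 0 = 32
  32*16 + 2 = 514
  514*16 + 0 = 8224
Decimal = 8224

8224
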